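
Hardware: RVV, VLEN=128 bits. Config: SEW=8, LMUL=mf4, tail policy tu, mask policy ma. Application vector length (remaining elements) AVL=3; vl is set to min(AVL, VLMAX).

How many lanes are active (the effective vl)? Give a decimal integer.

VLMAX = (128 × 1/4) / 8 = 4 lanes
AVL=3 ≤ VLMAX=4, so vl = 3

vl = 3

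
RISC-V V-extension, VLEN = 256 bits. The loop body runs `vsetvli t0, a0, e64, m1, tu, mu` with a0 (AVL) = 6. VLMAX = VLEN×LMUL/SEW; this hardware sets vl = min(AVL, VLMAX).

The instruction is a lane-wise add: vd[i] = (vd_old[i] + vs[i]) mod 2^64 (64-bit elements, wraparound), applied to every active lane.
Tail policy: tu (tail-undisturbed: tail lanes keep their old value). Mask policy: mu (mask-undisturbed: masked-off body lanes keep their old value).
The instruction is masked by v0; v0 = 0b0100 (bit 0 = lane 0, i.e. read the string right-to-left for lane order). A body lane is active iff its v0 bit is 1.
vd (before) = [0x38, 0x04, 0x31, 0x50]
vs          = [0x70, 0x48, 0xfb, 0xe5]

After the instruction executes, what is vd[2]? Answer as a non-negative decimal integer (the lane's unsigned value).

vd[2] = 300

VLMAX = (256 × 1) / 64 = 4 lanes
vl = min(AVL, VLMAX) = min(6, 4) = 4
lane  0: mask-off/keep ⇒ 0x38
lane  1: mask-off/keep ⇒ 0x04
lane  2: add(0x31,0xfb) ⇒ 0x12c
lane  3: mask-off/keep ⇒ 0x50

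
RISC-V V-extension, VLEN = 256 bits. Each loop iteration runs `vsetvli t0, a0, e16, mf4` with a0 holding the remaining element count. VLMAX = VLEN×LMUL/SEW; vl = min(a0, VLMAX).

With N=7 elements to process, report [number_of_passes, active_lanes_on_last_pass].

[iterations, last_vl] = [2, 3]

lanes per group: 256·1/4/16 = 4
N=7: ⌈7/4⌉ = 2 iters; last vl = 7 − 1×4 = 3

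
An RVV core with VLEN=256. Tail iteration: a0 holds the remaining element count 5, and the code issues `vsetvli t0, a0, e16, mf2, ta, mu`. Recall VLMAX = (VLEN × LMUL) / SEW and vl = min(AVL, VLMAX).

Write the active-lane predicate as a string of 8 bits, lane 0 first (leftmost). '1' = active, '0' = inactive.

predicate = 11111000

VLMAX = VLEN×LMUL/SEW = 256×1/2/16 = 8
vl = min(AVL, VLMAX) = min(5, 8) = 5
bits (lane 0 leftmost): 11111000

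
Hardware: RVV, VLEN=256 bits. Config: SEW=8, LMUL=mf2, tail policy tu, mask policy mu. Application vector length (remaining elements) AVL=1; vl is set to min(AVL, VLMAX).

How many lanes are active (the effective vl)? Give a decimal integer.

vl = 1

VLMAX = (256 × 1/2) / 8 = 16 lanes
vl = min(AVL, VLMAX) = min(1, 16) = 1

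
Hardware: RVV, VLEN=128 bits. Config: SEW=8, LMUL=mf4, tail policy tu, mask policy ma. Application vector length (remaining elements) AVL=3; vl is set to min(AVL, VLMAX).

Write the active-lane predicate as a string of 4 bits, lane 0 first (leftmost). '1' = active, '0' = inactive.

predicate = 1110

lanes per group: 128·1/4/8 = 4
vl ← min(3, 4) = 3
bits (lane 0 leftmost): 1110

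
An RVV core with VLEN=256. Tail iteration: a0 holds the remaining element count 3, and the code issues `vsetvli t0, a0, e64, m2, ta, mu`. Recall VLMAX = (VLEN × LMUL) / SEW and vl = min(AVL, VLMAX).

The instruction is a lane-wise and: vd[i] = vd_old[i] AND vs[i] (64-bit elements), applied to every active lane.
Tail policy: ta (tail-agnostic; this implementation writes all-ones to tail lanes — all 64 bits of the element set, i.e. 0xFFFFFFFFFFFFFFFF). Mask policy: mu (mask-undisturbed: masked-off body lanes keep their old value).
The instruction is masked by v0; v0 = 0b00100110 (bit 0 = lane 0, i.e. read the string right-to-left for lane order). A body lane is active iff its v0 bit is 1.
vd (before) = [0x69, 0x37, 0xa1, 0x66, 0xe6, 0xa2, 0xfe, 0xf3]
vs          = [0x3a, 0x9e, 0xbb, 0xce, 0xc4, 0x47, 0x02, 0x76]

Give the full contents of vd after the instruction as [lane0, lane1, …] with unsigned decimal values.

vd = [105, 22, 161, 18446744073709551615, 18446744073709551615, 18446744073709551615, 18446744073709551615, 18446744073709551615]

VLMAX = (256 × 2) / 64 = 8 lanes
AVL=3 ≤ VLMAX=8, so vl = 3
vd[0] mask-off/keep -> 0x69
vd[1] and(0x37,0x9e) -> 0x16
vd[2] and(0xa1,0xbb) -> 0xa1
vd[3] tail/ones -> 0xffffffffffffffff
vd[4] tail/ones -> 0xffffffffffffffff
vd[5] tail/ones -> 0xffffffffffffffff
vd[6] tail/ones -> 0xffffffffffffffff
vd[7] tail/ones -> 0xffffffffffffffff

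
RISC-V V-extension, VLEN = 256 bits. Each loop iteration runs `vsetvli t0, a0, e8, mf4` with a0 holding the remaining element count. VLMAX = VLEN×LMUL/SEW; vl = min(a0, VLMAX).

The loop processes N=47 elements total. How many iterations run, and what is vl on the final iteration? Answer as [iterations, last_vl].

[iterations, last_vl] = [6, 7]

VLMAX = VLEN×LMUL/SEW = 256×1/4/8 = 8
N=47: ⌈47/8⌉ = 6 iters; last vl = 47 − 5×8 = 7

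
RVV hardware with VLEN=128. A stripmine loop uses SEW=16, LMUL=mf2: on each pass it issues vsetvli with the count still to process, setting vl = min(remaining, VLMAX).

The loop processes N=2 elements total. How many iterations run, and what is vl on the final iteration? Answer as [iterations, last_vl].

VLMAX = VLEN×LMUL/SEW = 128×1/2/16 = 4
2 elements at 4/iter → 1 passes, remainder 2 on the last

[iterations, last_vl] = [1, 2]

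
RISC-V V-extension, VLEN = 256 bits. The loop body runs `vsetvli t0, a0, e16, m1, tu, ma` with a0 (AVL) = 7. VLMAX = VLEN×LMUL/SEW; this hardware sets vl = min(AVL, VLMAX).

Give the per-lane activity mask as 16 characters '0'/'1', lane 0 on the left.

lanes per group: 256·1/16 = 16
vl = min(AVL, VLMAX) = min(7, 16) = 7
bits (lane 0 leftmost): 1111111000000000

predicate = 1111111000000000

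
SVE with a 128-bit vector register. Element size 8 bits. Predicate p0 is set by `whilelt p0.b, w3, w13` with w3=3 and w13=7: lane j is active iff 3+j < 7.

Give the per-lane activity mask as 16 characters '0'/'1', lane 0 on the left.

predicate = 1111000000000000

lane count: 128 div 8 = 16
active while 3+j < 7, i.e. j ∈ [0,4) capped at 16 ⇒ 4
bits (lane 0 leftmost): 1111000000000000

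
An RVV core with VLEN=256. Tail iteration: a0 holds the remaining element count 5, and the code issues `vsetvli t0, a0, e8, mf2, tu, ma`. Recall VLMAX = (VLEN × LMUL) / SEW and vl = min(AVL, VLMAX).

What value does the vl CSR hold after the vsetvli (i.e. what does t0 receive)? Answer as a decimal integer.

vl = 5

VLMAX = VLEN×LMUL/SEW = 256×1/2/8 = 16
AVL=5 ≤ VLMAX=16, so vl = 5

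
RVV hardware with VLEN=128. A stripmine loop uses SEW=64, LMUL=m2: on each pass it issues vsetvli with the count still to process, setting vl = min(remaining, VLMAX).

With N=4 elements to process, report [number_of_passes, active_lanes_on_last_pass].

[iterations, last_vl] = [1, 4]

VLMAX = VLEN×LMUL/SEW = 128×2/64 = 4
N=4: ⌈4/4⌉ = 1 iters; last vl = 4 − 0×4 = 4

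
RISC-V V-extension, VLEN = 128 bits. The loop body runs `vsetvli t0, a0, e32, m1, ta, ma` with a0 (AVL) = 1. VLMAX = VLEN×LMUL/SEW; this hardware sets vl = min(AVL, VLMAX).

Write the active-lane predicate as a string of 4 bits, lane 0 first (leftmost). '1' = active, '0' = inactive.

predicate = 1000

VLMAX = VLEN×LMUL/SEW = 128×1/32 = 4
vl ← min(1, 4) = 1
bits (lane 0 leftmost): 1000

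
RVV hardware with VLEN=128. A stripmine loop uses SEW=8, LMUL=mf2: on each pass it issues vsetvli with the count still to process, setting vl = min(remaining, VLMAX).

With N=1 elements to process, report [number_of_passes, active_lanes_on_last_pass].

[iterations, last_vl] = [1, 1]

lanes per group: 128·1/2/8 = 8
iterations = ceil(1/8) = 1; final-pass vl = 1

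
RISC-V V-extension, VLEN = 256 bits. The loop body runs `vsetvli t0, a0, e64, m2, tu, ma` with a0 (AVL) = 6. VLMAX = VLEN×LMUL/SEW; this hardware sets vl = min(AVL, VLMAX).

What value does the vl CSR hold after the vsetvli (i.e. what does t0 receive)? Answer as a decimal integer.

vl = 6

lanes per group: 256·2/64 = 8
AVL=6 ≤ VLMAX=8, so vl = 6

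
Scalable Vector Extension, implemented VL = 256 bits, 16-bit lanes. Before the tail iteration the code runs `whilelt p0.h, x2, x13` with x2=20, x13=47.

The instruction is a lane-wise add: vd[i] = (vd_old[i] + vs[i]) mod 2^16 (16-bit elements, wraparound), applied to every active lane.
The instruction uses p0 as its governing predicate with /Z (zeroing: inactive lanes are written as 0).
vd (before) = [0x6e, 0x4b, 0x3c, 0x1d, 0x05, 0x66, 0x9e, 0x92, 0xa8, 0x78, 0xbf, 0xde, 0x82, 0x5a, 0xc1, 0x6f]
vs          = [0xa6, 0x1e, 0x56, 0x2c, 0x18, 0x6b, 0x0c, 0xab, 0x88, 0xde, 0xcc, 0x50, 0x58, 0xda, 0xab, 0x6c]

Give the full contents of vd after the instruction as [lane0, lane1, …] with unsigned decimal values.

vd = [276, 105, 146, 73, 29, 209, 170, 317, 304, 342, 395, 302, 218, 308, 364, 219]

256-bit reg / 16-bit elem → 16 lanes
active while 20+j < 47, i.e. j ∈ [0,27) capped at 16 ⇒ 16
  i=0: add(0x6e,0xa6) → 276
  i=1: add(0x4b,0x1e) → 105
  i=2: add(0x3c,0x56) → 146
  i=3: add(0x1d,0x2c) → 73
  i=4: add(0x05,0x18) → 29
  i=5: add(0x66,0x6b) → 209
  i=6: add(0x9e,0x0c) → 170
  i=7: add(0x92,0xab) → 317
  i=8: add(0xa8,0x88) → 304
  i=9: add(0x78,0xde) → 342
  i=10: add(0xbf,0xcc) → 395
  i=11: add(0xde,0x50) → 302
  i=12: add(0x82,0x58) → 218
  i=13: add(0x5a,0xda) → 308
  i=14: add(0xc1,0xab) → 364
  i=15: add(0x6f,0x6c) → 219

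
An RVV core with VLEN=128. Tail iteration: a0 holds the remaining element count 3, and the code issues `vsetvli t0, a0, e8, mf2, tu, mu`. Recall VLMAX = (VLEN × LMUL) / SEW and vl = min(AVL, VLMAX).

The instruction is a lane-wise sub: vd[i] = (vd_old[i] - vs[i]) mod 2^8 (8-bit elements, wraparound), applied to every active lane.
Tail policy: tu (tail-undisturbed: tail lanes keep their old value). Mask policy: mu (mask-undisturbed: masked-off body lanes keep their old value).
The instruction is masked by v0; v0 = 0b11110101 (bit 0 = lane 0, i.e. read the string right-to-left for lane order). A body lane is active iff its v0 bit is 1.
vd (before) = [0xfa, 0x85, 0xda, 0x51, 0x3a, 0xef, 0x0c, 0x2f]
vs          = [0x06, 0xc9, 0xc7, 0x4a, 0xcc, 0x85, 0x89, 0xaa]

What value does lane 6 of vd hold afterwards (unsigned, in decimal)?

vd[6] = 12

VLMAX = VLEN×LMUL/SEW = 128×1/2/8 = 8
vl ← min(3, 8) = 3
  i=0: sub(0xfa,0x06) → 244
  i=1: mask-off/keep → 133
  i=2: sub(0xda,0xc7) → 19
  i=3: tail/keep → 81
  i=4: tail/keep → 58
  i=5: tail/keep → 239
  i=6: tail/keep → 12
  i=7: tail/keep → 47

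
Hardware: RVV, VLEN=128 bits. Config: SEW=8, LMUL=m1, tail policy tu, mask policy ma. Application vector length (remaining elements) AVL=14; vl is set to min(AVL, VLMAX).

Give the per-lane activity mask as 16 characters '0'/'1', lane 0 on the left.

lanes per group: 128·1/8 = 16
vl = min(AVL, VLMAX) = min(14, 16) = 14
bits (lane 0 leftmost): 1111111111111100

predicate = 1111111111111100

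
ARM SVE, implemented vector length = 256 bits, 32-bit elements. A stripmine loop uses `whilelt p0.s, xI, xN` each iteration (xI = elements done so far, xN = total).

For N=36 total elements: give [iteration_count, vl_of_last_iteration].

256-bit reg / 32-bit elem → 8 lanes
iterations = ceil(36/8) = 5; final-pass vl = 4

[iterations, last_vl] = [5, 4]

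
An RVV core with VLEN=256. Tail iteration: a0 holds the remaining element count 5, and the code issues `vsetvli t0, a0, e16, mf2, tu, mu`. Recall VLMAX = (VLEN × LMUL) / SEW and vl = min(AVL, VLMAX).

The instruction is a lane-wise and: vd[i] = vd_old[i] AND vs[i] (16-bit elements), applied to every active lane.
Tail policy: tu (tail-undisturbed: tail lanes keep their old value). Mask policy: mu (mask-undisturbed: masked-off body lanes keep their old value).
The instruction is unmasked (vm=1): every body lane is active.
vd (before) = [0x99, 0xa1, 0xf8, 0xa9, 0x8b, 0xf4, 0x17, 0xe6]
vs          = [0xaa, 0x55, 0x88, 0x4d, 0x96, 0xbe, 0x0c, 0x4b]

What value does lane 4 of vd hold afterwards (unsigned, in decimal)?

VLMAX = (256 × 1/2) / 16 = 8 lanes
AVL=5 ≤ VLMAX=8, so vl = 5
vd[0] and(0x99,0xaa) -> 0x88
vd[1] and(0xa1,0x55) -> 0x01
vd[2] and(0xf8,0x88) -> 0x88
vd[3] and(0xa9,0x4d) -> 0x09
vd[4] and(0x8b,0x96) -> 0x82
vd[5] tail/keep -> 0xf4
vd[6] tail/keep -> 0x17
vd[7] tail/keep -> 0xe6

vd[4] = 130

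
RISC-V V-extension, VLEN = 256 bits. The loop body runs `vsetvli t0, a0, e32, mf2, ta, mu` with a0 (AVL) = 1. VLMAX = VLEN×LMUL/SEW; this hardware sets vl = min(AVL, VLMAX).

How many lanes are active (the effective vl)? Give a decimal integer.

vl = 1

VLMAX = (256 × 1/2) / 32 = 4 lanes
AVL=1 ≤ VLMAX=4, so vl = 1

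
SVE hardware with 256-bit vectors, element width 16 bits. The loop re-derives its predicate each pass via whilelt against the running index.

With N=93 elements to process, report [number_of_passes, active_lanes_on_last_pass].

[iterations, last_vl] = [6, 13]

256-bit reg / 16-bit elem → 16 lanes
93 elements at 16/iter → 6 passes, remainder 13 on the last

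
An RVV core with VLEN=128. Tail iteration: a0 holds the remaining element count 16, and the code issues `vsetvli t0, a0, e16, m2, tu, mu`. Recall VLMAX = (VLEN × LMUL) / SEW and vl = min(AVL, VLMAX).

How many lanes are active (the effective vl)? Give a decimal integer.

lanes per group: 128·2/16 = 16
vl ← min(16, 16) = 16

vl = 16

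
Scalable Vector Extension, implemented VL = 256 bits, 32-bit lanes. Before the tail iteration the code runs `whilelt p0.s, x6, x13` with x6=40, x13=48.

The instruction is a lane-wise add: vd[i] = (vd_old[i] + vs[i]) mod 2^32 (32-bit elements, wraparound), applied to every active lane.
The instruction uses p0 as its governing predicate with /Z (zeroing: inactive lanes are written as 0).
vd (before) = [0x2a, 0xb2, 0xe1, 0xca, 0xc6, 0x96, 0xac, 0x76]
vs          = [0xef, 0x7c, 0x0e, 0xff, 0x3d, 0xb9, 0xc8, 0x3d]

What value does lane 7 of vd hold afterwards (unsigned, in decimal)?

vd[7] = 179

lane count: 256 div 32 = 8
active while 40+j < 48, i.e. j ∈ [0,8) capped at 8 ⇒ 8
vd[0] add(0x2a,0xef) -> 0x119
vd[1] add(0xb2,0x7c) -> 0x12e
vd[2] add(0xe1,0x0e) -> 0xef
vd[3] add(0xca,0xff) -> 0x1c9
vd[4] add(0xc6,0x3d) -> 0x103
vd[5] add(0x96,0xb9) -> 0x14f
vd[6] add(0xac,0xc8) -> 0x174
vd[7] add(0x76,0x3d) -> 0xb3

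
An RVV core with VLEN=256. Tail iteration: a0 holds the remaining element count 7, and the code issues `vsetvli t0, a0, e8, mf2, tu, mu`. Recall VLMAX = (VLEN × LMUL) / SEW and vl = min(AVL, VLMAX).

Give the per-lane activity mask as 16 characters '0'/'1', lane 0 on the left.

lanes per group: 256·1/2/8 = 16
vl = min(AVL, VLMAX) = min(7, 16) = 7
bits (lane 0 leftmost): 1111111000000000

predicate = 1111111000000000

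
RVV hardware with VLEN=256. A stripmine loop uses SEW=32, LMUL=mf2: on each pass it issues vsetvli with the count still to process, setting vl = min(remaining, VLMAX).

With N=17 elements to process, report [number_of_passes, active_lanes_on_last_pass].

VLMAX = VLEN×LMUL/SEW = 256×1/2/32 = 4
N=17: ⌈17/4⌉ = 5 iters; last vl = 17 − 4×4 = 1

[iterations, last_vl] = [5, 1]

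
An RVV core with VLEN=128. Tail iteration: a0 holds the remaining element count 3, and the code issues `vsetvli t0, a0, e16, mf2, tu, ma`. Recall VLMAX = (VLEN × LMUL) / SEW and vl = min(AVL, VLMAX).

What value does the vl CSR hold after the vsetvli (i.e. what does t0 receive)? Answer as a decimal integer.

VLMAX = VLEN×LMUL/SEW = 128×1/2/16 = 4
vl = min(AVL, VLMAX) = min(3, 4) = 3

vl = 3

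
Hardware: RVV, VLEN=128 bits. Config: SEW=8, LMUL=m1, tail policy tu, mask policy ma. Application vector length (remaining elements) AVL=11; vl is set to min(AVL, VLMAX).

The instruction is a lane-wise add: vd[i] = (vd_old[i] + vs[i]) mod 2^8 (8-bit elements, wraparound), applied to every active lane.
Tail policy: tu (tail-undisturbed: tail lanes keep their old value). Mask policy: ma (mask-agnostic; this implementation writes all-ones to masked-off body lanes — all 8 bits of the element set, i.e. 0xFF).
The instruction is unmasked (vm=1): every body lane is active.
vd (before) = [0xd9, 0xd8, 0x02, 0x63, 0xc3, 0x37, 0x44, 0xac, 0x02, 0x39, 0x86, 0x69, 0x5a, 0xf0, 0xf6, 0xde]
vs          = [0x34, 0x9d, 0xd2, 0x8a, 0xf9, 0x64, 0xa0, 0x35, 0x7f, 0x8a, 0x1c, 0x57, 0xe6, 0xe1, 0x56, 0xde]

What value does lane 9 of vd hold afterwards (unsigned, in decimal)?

VLMAX = VLEN×LMUL/SEW = 128×1/8 = 16
AVL=11 ≤ VLMAX=16, so vl = 11
lane  0: add(0xd9,0x34) ⇒ 0x0d
lane  1: add(0xd8,0x9d) ⇒ 0x75
lane  2: add(0x02,0xd2) ⇒ 0xd4
lane  3: add(0x63,0x8a) ⇒ 0xed
lane  4: add(0xc3,0xf9) ⇒ 0xbc
lane  5: add(0x37,0x64) ⇒ 0x9b
lane  6: add(0x44,0xa0) ⇒ 0xe4
lane  7: add(0xac,0x35) ⇒ 0xe1
lane  8: add(0x02,0x7f) ⇒ 0x81
lane  9: add(0x39,0x8a) ⇒ 0xc3
lane 10: add(0x86,0x1c) ⇒ 0xa2
lane 11: tail/keep ⇒ 0x69
lane 12: tail/keep ⇒ 0x5a
lane 13: tail/keep ⇒ 0xf0
lane 14: tail/keep ⇒ 0xf6
lane 15: tail/keep ⇒ 0xde

vd[9] = 195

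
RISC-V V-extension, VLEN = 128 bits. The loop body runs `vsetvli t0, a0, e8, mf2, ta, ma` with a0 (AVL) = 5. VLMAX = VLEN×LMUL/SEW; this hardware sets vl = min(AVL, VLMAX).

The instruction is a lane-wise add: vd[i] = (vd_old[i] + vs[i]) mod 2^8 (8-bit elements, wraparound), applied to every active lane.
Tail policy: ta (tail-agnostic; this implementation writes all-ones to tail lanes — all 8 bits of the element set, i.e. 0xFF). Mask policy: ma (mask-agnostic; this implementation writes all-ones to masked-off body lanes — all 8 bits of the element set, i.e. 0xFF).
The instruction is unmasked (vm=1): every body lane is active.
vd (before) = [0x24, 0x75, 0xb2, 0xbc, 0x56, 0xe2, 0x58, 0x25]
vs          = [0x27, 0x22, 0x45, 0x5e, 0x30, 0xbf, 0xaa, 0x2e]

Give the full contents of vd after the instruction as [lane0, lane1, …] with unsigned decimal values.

lanes per group: 128·1/2/8 = 8
vl = min(AVL, VLMAX) = min(5, 8) = 5
  i=0: add(0x24,0x27) → 75
  i=1: add(0x75,0x22) → 151
  i=2: add(0xb2,0x45) → 247
  i=3: add(0xbc,0x5e) → 26
  i=4: add(0x56,0x30) → 134
  i=5: tail/ones → 255
  i=6: tail/ones → 255
  i=7: tail/ones → 255

vd = [75, 151, 247, 26, 134, 255, 255, 255]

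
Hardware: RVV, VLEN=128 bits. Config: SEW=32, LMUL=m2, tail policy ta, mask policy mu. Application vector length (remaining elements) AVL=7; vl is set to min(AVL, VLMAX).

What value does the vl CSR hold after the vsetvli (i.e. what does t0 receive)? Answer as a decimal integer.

vl = 7

lanes per group: 128·2/32 = 8
vl ← min(7, 8) = 7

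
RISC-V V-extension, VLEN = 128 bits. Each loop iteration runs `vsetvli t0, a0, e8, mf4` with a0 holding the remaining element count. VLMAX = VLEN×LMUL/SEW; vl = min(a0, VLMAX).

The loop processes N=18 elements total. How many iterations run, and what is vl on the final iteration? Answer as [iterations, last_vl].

VLMAX = (128 × 1/4) / 8 = 4 lanes
N=18: ⌈18/4⌉ = 5 iters; last vl = 18 − 4×4 = 2

[iterations, last_vl] = [5, 2]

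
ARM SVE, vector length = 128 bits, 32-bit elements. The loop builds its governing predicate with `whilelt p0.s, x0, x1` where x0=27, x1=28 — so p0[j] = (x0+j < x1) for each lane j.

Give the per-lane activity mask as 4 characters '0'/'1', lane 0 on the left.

predicate = 1000

lane count: 128 div 32 = 4
whilelt: lane j active iff 27+j < 28 → j < 1 → 1 active
bits (lane 0 leftmost): 1000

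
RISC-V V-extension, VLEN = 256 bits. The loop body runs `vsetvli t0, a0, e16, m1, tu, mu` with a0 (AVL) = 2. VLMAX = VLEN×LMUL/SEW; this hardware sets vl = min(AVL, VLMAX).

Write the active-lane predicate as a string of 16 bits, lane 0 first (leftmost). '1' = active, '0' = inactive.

lanes per group: 256·1/16 = 16
vl = min(AVL, VLMAX) = min(2, 16) = 2
bits (lane 0 leftmost): 1100000000000000

predicate = 1100000000000000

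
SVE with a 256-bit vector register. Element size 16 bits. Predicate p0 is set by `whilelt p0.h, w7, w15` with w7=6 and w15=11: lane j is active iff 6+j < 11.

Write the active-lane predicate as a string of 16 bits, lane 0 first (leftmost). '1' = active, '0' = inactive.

register lanes = 256/16 = 16
whilelt: lane j active iff 6+j < 11 → j < 5 → 5 active
bits (lane 0 leftmost): 1111100000000000

predicate = 1111100000000000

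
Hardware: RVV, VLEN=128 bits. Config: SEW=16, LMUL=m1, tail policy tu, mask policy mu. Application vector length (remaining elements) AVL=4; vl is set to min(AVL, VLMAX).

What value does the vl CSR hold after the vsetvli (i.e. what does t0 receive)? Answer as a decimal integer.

vl = 4

lanes per group: 128·1/16 = 8
vl = min(AVL, VLMAX) = min(4, 8) = 4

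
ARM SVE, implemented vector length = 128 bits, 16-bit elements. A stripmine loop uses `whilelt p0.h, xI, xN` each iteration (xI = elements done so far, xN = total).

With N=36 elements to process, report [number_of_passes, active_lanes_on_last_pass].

128-bit reg / 16-bit elem → 8 lanes
iterations = ceil(36/8) = 5; final-pass vl = 4

[iterations, last_vl] = [5, 4]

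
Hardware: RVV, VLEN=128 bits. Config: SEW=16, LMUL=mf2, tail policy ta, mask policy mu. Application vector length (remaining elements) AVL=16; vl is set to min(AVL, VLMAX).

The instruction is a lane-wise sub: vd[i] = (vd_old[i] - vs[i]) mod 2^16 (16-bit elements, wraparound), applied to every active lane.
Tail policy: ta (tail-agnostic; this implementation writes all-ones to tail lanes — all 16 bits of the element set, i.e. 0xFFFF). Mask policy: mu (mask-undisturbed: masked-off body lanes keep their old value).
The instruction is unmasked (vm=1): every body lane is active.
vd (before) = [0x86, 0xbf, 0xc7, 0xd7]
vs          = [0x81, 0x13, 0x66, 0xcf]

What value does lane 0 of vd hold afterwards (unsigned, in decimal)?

vd[0] = 5

VLMAX = (128 × 1/2) / 16 = 4 lanes
vl = min(AVL, VLMAX) = min(16, 4) = 4
[0] sub(0x86,0x81) = 0x05
[1] sub(0xbf,0x13) = 0xac
[2] sub(0xc7,0x66) = 0x61
[3] sub(0xd7,0xcf) = 0x08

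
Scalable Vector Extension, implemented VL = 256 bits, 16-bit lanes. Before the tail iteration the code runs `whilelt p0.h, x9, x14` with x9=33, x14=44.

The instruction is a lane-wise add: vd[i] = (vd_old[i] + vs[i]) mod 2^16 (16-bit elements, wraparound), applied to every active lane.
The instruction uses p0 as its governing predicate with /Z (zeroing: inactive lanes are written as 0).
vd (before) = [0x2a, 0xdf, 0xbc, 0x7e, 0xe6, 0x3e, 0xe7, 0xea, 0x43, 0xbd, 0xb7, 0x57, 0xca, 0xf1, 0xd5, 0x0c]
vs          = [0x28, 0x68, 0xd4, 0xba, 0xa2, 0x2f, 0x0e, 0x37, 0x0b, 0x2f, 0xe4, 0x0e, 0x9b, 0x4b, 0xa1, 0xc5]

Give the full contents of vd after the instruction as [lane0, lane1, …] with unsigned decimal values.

vd = [82, 327, 400, 312, 392, 109, 245, 289, 78, 236, 411, 0, 0, 0, 0, 0]

register lanes = 256/16 = 16
whilelt: lane j active iff 33+j < 44 → j < 11 → 11 active
[0] add(0x2a,0x28) = 0x52
[1] add(0xdf,0x68) = 0x147
[2] add(0xbc,0xd4) = 0x190
[3] add(0x7e,0xba) = 0x138
[4] add(0xe6,0xa2) = 0x188
[5] add(0x3e,0x2f) = 0x6d
[6] add(0xe7,0x0e) = 0xf5
[7] add(0xea,0x37) = 0x121
[8] add(0x43,0x0b) = 0x4e
[9] add(0xbd,0x2f) = 0xec
[10] add(0xb7,0xe4) = 0x19b
[11] tail/zero = 0x00
[12] tail/zero = 0x00
[13] tail/zero = 0x00
[14] tail/zero = 0x00
[15] tail/zero = 0x00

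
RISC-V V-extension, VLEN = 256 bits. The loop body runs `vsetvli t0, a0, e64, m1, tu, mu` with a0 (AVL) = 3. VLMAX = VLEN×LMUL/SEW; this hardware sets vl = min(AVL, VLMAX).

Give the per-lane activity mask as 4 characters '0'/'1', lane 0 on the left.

lanes per group: 256·1/64 = 4
vl ← min(3, 4) = 3
bits (lane 0 leftmost): 1110

predicate = 1110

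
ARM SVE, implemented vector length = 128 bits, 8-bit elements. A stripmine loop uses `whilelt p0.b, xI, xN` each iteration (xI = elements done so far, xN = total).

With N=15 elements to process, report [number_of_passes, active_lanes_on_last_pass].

lane count: 128 div 8 = 16
15 elements at 16/iter → 1 passes, remainder 15 on the last

[iterations, last_vl] = [1, 15]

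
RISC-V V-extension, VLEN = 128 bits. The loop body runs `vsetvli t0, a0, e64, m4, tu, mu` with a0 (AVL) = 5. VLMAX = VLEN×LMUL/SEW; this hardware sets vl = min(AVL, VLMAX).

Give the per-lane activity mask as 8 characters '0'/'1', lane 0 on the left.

lanes per group: 128·4/64 = 8
vl = min(AVL, VLMAX) = min(5, 8) = 5
bits (lane 0 leftmost): 11111000

predicate = 11111000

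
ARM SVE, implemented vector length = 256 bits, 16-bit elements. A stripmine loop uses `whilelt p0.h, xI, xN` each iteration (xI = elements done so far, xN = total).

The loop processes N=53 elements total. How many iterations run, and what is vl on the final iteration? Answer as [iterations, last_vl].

register lanes = 256/16 = 16
iterations = ceil(53/16) = 4; final-pass vl = 5

[iterations, last_vl] = [4, 5]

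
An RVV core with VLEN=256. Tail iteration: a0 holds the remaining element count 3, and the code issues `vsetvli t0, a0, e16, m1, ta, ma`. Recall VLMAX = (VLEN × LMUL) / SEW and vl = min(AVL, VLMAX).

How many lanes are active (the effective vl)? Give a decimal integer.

lanes per group: 256·1/16 = 16
vl = min(AVL, VLMAX) = min(3, 16) = 3

vl = 3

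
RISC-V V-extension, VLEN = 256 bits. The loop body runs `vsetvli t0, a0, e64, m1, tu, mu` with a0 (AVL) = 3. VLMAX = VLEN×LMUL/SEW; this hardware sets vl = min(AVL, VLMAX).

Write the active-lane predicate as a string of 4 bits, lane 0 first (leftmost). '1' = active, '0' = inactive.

predicate = 1110

VLMAX = (256 × 1) / 64 = 4 lanes
AVL=3 ≤ VLMAX=4, so vl = 3
bits (lane 0 leftmost): 1110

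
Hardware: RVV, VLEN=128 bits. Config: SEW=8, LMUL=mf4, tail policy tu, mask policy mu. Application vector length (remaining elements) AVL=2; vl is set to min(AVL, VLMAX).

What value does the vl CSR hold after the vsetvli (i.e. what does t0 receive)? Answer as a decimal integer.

vl = 2

VLMAX = (128 × 1/4) / 8 = 4 lanes
vl ← min(2, 4) = 2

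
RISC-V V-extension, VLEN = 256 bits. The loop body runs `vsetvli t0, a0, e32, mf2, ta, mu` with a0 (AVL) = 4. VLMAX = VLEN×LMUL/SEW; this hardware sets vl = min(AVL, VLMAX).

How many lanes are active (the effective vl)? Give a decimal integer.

vl = 4

VLMAX = VLEN×LMUL/SEW = 256×1/2/32 = 4
vl ← min(4, 4) = 4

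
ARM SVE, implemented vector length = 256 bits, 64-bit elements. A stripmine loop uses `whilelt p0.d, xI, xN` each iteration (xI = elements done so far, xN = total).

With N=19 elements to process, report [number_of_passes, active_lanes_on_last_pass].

[iterations, last_vl] = [5, 3]

lane count: 256 div 64 = 4
iterations = ceil(19/4) = 5; final-pass vl = 3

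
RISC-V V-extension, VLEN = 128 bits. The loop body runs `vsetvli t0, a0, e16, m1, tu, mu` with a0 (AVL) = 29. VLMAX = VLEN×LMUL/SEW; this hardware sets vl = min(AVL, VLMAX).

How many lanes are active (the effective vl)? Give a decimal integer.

vl = 8

VLMAX = (128 × 1) / 16 = 8 lanes
vl ← min(29, 8) = 8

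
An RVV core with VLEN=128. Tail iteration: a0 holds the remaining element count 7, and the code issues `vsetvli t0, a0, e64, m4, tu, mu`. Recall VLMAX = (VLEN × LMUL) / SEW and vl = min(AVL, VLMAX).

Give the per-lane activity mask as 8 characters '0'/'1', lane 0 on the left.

lanes per group: 128·4/64 = 8
AVL=7 ≤ VLMAX=8, so vl = 7
bits (lane 0 leftmost): 11111110

predicate = 11111110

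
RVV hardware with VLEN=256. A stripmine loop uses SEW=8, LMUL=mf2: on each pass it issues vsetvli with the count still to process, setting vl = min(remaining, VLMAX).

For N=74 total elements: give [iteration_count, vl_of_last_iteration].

[iterations, last_vl] = [5, 10]

VLMAX = VLEN×LMUL/SEW = 256×1/2/8 = 16
iterations = ceil(74/16) = 5; final-pass vl = 10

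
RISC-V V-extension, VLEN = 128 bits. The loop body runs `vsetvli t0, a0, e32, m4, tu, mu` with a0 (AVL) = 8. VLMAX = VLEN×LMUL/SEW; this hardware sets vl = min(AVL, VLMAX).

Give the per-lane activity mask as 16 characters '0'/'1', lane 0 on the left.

lanes per group: 128·4/32 = 16
AVL=8 ≤ VLMAX=16, so vl = 8
bits (lane 0 leftmost): 1111111100000000

predicate = 1111111100000000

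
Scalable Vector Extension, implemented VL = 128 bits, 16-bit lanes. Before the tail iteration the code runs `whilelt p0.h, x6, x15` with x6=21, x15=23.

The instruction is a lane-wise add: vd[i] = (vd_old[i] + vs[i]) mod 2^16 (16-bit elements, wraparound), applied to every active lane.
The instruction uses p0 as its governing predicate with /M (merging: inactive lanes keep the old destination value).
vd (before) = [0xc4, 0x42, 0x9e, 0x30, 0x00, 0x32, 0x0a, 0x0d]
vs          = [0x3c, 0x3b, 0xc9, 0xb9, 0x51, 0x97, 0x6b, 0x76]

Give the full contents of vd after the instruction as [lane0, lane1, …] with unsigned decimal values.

128-bit reg / 16-bit elem → 8 lanes
active while 21+j < 23, i.e. j ∈ [0,2) capped at 8 ⇒ 2
[0] add(0xc4,0x3c) = 0x100
[1] add(0x42,0x3b) = 0x7d
[2] tail/keep = 0x9e
[3] tail/keep = 0x30
[4] tail/keep = 0x00
[5] tail/keep = 0x32
[6] tail/keep = 0x0a
[7] tail/keep = 0x0d

vd = [256, 125, 158, 48, 0, 50, 10, 13]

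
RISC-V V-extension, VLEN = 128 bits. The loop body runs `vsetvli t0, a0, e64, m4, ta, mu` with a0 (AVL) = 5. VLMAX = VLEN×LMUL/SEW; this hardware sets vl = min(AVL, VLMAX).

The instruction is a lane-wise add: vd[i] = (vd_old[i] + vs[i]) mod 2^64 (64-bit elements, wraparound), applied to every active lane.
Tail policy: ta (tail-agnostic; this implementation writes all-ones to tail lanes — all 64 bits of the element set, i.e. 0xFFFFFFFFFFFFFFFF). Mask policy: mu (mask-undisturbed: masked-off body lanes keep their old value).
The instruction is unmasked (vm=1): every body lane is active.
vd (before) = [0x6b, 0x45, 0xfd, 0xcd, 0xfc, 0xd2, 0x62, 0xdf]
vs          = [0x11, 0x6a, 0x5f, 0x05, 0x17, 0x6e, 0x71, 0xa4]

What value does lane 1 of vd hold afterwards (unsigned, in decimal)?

VLMAX = (128 × 4) / 64 = 8 lanes
AVL=5 ≤ VLMAX=8, so vl = 5
lane  0: add(0x6b,0x11) ⇒ 0x7c
lane  1: add(0x45,0x6a) ⇒ 0xaf
lane  2: add(0xfd,0x5f) ⇒ 0x15c
lane  3: add(0xcd,0x05) ⇒ 0xd2
lane  4: add(0xfc,0x17) ⇒ 0x113
lane  5: tail/ones ⇒ 0xffffffffffffffff
lane  6: tail/ones ⇒ 0xffffffffffffffff
lane  7: tail/ones ⇒ 0xffffffffffffffff

vd[1] = 175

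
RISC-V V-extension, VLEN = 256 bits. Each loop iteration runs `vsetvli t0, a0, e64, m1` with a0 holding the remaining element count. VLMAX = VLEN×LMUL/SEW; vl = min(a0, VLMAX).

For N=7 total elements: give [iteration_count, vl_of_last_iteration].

[iterations, last_vl] = [2, 3]

VLMAX = VLEN×LMUL/SEW = 256×1/64 = 4
7 elements at 4/iter → 2 passes, remainder 3 on the last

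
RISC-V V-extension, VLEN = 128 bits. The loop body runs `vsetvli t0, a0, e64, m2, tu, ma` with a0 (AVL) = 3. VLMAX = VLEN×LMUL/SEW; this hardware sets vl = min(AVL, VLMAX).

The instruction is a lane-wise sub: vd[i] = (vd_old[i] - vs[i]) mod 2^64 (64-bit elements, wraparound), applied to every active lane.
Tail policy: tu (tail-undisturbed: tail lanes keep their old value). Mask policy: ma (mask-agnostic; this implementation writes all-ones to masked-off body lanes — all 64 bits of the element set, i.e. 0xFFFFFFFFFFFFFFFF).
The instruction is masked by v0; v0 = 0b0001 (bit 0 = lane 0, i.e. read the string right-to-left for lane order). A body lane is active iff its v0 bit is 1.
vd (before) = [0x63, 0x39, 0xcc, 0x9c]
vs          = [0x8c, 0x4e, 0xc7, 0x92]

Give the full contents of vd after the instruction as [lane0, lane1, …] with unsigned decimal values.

VLMAX = (128 × 2) / 64 = 4 lanes
vl = min(AVL, VLMAX) = min(3, 4) = 3
  i=0: sub(0x63,0x8c) → 18446744073709551575
  i=1: mask-off/ones → 18446744073709551615
  i=2: mask-off/ones → 18446744073709551615
  i=3: tail/keep → 156

vd = [18446744073709551575, 18446744073709551615, 18446744073709551615, 156]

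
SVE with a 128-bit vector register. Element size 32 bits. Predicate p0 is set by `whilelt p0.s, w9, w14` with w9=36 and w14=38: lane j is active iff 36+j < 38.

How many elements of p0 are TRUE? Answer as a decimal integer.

vl = 2

register lanes = 128/32 = 4
whilelt: lane j active iff 36+j < 38 → j < 2 → 2 active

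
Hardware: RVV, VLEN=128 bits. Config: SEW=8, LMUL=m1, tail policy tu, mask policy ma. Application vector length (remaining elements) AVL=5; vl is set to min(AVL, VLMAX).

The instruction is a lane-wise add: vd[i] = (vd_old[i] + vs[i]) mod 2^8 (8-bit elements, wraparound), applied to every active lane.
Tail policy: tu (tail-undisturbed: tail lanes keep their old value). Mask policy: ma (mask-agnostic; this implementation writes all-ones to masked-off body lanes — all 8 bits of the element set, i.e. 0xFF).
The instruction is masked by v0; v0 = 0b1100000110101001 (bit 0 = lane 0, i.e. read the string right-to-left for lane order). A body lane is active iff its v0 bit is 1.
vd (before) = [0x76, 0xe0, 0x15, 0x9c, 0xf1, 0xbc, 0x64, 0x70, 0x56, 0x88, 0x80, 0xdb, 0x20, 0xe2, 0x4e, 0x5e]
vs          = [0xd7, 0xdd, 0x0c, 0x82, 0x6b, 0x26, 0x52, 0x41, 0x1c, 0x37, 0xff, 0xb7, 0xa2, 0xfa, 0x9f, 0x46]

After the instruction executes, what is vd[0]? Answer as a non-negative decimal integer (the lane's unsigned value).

VLMAX = VLEN×LMUL/SEW = 128×1/8 = 16
vl ← min(5, 16) = 5
vd[0] add(0x76,0xd7) -> 0x4d
vd[1] mask-off/ones -> 0xff
vd[2] mask-off/ones -> 0xff
vd[3] add(0x9c,0x82) -> 0x1e
vd[4] mask-off/ones -> 0xff
vd[5] tail/keep -> 0xbc
vd[6] tail/keep -> 0x64
vd[7] tail/keep -> 0x70
vd[8] tail/keep -> 0x56
vd[9] tail/keep -> 0x88
vd[10] tail/keep -> 0x80
vd[11] tail/keep -> 0xdb
vd[12] tail/keep -> 0x20
vd[13] tail/keep -> 0xe2
vd[14] tail/keep -> 0x4e
vd[15] tail/keep -> 0x5e

vd[0] = 77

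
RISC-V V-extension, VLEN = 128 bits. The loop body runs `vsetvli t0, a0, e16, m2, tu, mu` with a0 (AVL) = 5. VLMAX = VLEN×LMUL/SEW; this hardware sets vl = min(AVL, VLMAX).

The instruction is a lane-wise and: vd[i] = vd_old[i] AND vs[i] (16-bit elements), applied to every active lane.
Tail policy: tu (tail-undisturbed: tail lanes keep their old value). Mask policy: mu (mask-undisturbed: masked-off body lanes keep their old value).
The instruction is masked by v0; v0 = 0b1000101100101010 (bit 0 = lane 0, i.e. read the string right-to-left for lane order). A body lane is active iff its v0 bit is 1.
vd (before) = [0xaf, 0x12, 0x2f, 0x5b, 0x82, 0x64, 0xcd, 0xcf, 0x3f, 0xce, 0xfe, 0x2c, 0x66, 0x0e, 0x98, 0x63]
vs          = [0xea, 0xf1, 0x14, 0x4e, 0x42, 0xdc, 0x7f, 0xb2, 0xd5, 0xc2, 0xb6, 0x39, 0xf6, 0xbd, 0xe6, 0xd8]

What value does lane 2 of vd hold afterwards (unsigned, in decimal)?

vd[2] = 47

VLMAX = VLEN×LMUL/SEW = 128×2/16 = 16
vl ← min(5, 16) = 5
vd[0] mask-off/keep -> 0xaf
vd[1] and(0x12,0xf1) -> 0x10
vd[2] mask-off/keep -> 0x2f
vd[3] and(0x5b,0x4e) -> 0x4a
vd[4] mask-off/keep -> 0x82
vd[5] tail/keep -> 0x64
vd[6] tail/keep -> 0xcd
vd[7] tail/keep -> 0xcf
vd[8] tail/keep -> 0x3f
vd[9] tail/keep -> 0xce
vd[10] tail/keep -> 0xfe
vd[11] tail/keep -> 0x2c
vd[12] tail/keep -> 0x66
vd[13] tail/keep -> 0x0e
vd[14] tail/keep -> 0x98
vd[15] tail/keep -> 0x63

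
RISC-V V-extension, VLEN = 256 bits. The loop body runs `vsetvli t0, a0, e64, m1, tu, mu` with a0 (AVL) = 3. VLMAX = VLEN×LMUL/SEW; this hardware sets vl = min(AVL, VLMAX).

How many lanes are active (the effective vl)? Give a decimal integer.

VLMAX = VLEN×LMUL/SEW = 256×1/64 = 4
vl ← min(3, 4) = 3

vl = 3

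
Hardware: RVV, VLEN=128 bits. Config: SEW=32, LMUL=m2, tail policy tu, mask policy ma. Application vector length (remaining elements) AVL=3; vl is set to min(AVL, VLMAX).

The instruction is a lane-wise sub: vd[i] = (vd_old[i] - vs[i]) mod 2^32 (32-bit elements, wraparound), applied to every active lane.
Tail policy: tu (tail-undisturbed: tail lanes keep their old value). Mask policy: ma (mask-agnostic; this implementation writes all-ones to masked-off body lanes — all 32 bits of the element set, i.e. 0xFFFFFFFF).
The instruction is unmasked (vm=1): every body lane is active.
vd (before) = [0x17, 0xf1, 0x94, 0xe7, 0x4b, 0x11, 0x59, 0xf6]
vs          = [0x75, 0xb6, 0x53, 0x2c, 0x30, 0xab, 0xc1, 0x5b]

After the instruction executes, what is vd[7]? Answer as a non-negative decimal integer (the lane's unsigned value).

lanes per group: 128·2/32 = 8
vl ← min(3, 8) = 3
lane  0: sub(0x17,0x75) ⇒ 0xffffffa2
lane  1: sub(0xf1,0xb6) ⇒ 0x3b
lane  2: sub(0x94,0x53) ⇒ 0x41
lane  3: tail/keep ⇒ 0xe7
lane  4: tail/keep ⇒ 0x4b
lane  5: tail/keep ⇒ 0x11
lane  6: tail/keep ⇒ 0x59
lane  7: tail/keep ⇒ 0xf6

vd[7] = 246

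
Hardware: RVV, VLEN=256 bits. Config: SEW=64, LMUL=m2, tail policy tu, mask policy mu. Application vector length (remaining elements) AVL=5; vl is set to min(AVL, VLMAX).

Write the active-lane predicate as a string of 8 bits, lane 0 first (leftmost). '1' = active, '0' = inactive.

predicate = 11111000

VLMAX = (256 × 2) / 64 = 8 lanes
vl = min(AVL, VLMAX) = min(5, 8) = 5
bits (lane 0 leftmost): 11111000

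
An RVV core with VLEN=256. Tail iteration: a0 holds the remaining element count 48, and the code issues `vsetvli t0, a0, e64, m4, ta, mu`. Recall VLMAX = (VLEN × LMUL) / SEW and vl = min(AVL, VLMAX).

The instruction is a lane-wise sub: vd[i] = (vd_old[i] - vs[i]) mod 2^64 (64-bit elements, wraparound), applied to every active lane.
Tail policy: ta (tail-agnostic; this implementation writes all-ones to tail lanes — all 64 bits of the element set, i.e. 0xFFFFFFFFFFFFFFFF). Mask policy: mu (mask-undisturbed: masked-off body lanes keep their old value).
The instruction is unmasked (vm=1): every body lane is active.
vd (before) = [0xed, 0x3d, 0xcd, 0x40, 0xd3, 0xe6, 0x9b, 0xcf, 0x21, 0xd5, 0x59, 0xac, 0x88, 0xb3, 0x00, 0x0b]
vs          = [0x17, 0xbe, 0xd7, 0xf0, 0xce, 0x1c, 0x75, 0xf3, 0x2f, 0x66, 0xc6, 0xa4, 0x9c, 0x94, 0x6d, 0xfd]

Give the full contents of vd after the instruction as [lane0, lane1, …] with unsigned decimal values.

vd = [214, 18446744073709551487, 18446744073709551606, 18446744073709551440, 5, 202, 38, 18446744073709551580, 18446744073709551602, 111, 18446744073709551507, 8, 18446744073709551596, 31, 18446744073709551507, 18446744073709551374]

VLMAX = VLEN×LMUL/SEW = 256×4/64 = 16
AVL=48 > VLMAX=16, so vl = 16
lane  0: sub(0xed,0x17) ⇒ 0xd6
lane  1: sub(0x3d,0xbe) ⇒ 0xffffffffffffff7f
lane  2: sub(0xcd,0xd7) ⇒ 0xfffffffffffffff6
lane  3: sub(0x40,0xf0) ⇒ 0xffffffffffffff50
lane  4: sub(0xd3,0xce) ⇒ 0x05
lane  5: sub(0xe6,0x1c) ⇒ 0xca
lane  6: sub(0x9b,0x75) ⇒ 0x26
lane  7: sub(0xcf,0xf3) ⇒ 0xffffffffffffffdc
lane  8: sub(0x21,0x2f) ⇒ 0xfffffffffffffff2
lane  9: sub(0xd5,0x66) ⇒ 0x6f
lane 10: sub(0x59,0xc6) ⇒ 0xffffffffffffff93
lane 11: sub(0xac,0xa4) ⇒ 0x08
lane 12: sub(0x88,0x9c) ⇒ 0xffffffffffffffec
lane 13: sub(0xb3,0x94) ⇒ 0x1f
lane 14: sub(0x00,0x6d) ⇒ 0xffffffffffffff93
lane 15: sub(0x0b,0xfd) ⇒ 0xffffffffffffff0e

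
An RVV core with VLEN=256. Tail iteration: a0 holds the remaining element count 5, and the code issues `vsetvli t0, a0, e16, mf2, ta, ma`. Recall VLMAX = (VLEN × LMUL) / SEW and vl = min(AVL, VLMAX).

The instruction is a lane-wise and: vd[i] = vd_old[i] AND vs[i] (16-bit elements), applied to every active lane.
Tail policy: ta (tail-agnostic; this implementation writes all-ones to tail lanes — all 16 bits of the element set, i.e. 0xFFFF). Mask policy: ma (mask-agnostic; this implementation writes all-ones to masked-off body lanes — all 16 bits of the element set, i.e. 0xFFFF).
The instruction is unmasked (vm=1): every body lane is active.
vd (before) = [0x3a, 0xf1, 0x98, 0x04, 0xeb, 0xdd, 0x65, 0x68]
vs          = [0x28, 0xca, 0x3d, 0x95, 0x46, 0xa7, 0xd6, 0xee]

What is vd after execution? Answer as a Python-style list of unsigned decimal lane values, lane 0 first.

vd = [40, 192, 24, 4, 66, 65535, 65535, 65535]

VLMAX = (256 × 1/2) / 16 = 8 lanes
AVL=5 ≤ VLMAX=8, so vl = 5
[0] and(0x3a,0x28) = 0x28
[1] and(0xf1,0xca) = 0xc0
[2] and(0x98,0x3d) = 0x18
[3] and(0x04,0x95) = 0x04
[4] and(0xeb,0x46) = 0x42
[5] tail/ones = 0xffff
[6] tail/ones = 0xffff
[7] tail/ones = 0xffff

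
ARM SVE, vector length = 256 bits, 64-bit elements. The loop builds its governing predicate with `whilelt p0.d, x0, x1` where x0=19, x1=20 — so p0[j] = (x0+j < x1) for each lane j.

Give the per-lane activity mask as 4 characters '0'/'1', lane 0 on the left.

lane count: 256 div 64 = 4
active while 19+j < 20, i.e. j ∈ [0,1) capped at 4 ⇒ 1
bits (lane 0 leftmost): 1000

predicate = 1000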